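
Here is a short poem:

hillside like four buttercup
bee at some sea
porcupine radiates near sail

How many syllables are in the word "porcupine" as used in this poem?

3

"porcupine" has 3 syllables.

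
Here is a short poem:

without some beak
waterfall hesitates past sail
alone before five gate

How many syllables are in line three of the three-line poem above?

6

Line three: "alone before five gate": 2+2+1+1 = 6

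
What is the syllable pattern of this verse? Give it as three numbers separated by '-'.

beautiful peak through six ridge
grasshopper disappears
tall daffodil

Line 1: "beautiful peak through six ridge": 3+1+1+1+1 = 7
Line 2: "grasshopper disappears": 3+3 = 6
Line 3: "tall daffodil": 1+3 = 4

7-6-4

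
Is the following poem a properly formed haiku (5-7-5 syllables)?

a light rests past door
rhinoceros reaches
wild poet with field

No

Line 1: "a light rests past door": 1+1+1+1+1 = 5 ✓
Line 2: "rhinoceros reaches": 4+2 = 6 (expected 7)
Line 3: "wild poet with field": 1+2+1+1 = 5 ✓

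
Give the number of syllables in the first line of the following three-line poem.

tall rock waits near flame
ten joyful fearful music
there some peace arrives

5

The first line: tall(1) + rock(1) + waits(1) + near(1) + flame(1) = 5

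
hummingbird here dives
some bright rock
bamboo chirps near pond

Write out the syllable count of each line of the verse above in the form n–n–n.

Line 1: hummingbird(3) + here(1) + dives(1) = 5
Line 2: some(1) + bright(1) + rock(1) = 3
Line 3: bamboo(2) + chirps(1) + near(1) + pond(1) = 5

5–3–5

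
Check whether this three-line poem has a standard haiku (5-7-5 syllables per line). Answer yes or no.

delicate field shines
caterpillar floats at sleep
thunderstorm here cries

Yes

Line 1: delicate(3) + field(1) + shines(1) = 5 ✓
Line 2: caterpillar(4) + floats(1) + at(1) + sleep(1) = 7 ✓
Line 3: thunderstorm(3) + here(1) + cries(1) = 5 ✓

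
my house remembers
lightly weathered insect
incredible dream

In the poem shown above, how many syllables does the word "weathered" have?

2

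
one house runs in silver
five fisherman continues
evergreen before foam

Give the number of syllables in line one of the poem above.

6

Line one: one(1) + house(1) + runs(1) + in(1) + silver(2) = 6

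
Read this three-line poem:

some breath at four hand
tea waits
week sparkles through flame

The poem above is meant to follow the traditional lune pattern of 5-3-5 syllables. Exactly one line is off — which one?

The second line

Line 1: some(1) + breath(1) + at(1) + four(1) + hand(1) = 5 ✓
Line 2: tea(1) + waits(1) = 2 (expected 3)
Line 3: week(1) + sparkles(2) + through(1) + flame(1) = 5 ✓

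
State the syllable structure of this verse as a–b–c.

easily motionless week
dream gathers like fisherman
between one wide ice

Line 1: easily (3), motionless (3), week (1) → 7
Line 2: dream (1), gathers (2), like (1), fisherman (3) → 7
Line 3: between (2), one (1), wide (1), ice (1) → 5

7–7–5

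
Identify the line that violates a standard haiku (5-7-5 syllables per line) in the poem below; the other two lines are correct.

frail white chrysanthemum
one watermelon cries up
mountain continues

Line 1

Line 1: frail (1), white (1), chrysanthemum (4) → 6 (expected 5)
Line 2: one (1), watermelon (4), cries (1), up (1) → 7 ✓
Line 3: mountain (2), continues (3) → 5 ✓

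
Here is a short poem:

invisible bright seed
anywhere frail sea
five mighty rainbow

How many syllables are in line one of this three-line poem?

6

Line one: "invisible bright seed": 4+1+1 = 6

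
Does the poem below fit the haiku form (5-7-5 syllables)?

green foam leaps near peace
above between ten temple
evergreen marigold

No

Line 1: "green foam leaps near peace": 1+1+1+1+1 = 5 ✓
Line 2: "above between ten temple": 2+2+1+2 = 7 ✓
Line 3: "evergreen marigold": 3+3 = 6 (expected 5)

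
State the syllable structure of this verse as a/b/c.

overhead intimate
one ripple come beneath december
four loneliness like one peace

6/9/7

Line 1: overhead (3), intimate (3) → 6
Line 2: one (1), ripple (2), come (1), beneath (2), december (3) → 9
Line 3: four (1), loneliness (3), like (1), one (1), peace (1) → 7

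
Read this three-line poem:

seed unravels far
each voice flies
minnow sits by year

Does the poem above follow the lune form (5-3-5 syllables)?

Yes

Line 1: seed (1), unravels (3), far (1) → 5 ✓
Line 2: each (1), voice (1), flies (1) → 3 ✓
Line 3: minnow (2), sits (1), by (1), year (1) → 5 ✓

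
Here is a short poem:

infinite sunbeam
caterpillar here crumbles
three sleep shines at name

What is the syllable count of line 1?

Line 1: infinite(3) + sunbeam(2) = 5

5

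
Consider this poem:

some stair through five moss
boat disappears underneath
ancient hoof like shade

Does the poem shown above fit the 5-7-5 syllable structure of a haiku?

Line 1: some (1), stair (1), through (1), five (1), moss (1) → 5 ✓
Line 2: boat (1), disappears (3), underneath (3) → 7 ✓
Line 3: ancient (2), hoof (1), like (1), shade (1) → 5 ✓

Yes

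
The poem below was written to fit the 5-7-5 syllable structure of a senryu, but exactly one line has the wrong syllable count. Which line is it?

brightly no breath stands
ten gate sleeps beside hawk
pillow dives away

Line 2

Line 1: "brightly no breath stands": 2+1+1+1 = 5 ✓
Line 2: "ten gate sleeps beside hawk": 1+1+1+2+1 = 6 (expected 7)
Line 3: "pillow dives away": 2+1+2 = 5 ✓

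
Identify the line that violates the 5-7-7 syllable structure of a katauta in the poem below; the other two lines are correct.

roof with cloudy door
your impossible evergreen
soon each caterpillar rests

The second line

Line 1: roof (1), with (1), cloudy (2), door (1) → 5 ✓
Line 2: your (1), impossible (4), evergreen (3) → 8 (expected 7)
Line 3: soon (1), each (1), caterpillar (4), rests (1) → 7 ✓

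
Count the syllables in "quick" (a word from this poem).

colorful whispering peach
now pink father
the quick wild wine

1

"quick" has 1 syllable.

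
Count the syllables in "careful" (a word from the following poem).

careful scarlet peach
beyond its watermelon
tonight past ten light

2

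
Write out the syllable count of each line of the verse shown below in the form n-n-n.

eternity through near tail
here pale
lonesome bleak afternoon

Line 1: "eternity through near tail": 4+1+1+1 = 7
Line 2: "here pale": 1+1 = 2
Line 3: "lonesome bleak afternoon": 2+1+3 = 6

7-2-6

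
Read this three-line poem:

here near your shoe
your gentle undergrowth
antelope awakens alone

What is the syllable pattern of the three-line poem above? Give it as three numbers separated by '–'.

4–6–8

Line 1: here (1), near (1), your (1), shoe (1) → 4
Line 2: your (1), gentle (2), undergrowth (3) → 6
Line 3: antelope (3), awakens (3), alone (2) → 8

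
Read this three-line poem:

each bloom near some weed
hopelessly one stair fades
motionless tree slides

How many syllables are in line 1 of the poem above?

Line 1: each(1) + bloom(1) + near(1) + some(1) + weed(1) = 5

5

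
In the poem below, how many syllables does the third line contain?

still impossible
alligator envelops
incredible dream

The third line: incredible(4) + dream(1) = 5

5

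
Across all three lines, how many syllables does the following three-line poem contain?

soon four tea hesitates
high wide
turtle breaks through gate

Line 1: soon(1) + four(1) + tea(1) + hesitates(3) = 6
Line 2: high(1) + wide(1) = 2
Line 3: turtle(2) + breaks(1) + through(1) + gate(1) = 5
Total: 6 + 2 + 5 = 13

13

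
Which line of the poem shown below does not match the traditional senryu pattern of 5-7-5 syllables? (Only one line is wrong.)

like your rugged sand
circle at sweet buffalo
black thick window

Line 1: like (1), your (1), rugged (2), sand (1) → 5 ✓
Line 2: circle (2), at (1), sweet (1), buffalo (3) → 7 ✓
Line 3: black (1), thick (1), window (2) → 4 (expected 5)

The third line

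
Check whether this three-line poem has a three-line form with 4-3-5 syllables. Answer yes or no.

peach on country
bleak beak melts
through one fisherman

Yes

Line 1: peach (1), on (1), country (2) → 4 ✓
Line 2: bleak (1), beak (1), melts (1) → 3 ✓
Line 3: through (1), one (1), fisherman (3) → 5 ✓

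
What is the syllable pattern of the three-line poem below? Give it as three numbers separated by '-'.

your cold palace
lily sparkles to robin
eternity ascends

4-7-6

Line 1: your(1) + cold(1) + palace(2) = 4
Line 2: lily(2) + sparkles(2) + to(1) + robin(2) = 7
Line 3: eternity(4) + ascends(2) = 6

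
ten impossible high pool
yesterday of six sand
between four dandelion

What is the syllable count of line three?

7

Line three: between (2), four (1), dandelion (4) → 7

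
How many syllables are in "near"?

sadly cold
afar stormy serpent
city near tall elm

"near" has 1 syllable.

1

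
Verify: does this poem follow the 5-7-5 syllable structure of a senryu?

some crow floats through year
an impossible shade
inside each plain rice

Line 1: some(1) + crow(1) + floats(1) + through(1) + year(1) = 5 ✓
Line 2: an(1) + impossible(4) + shade(1) = 6 (expected 7)
Line 3: inside(2) + each(1) + plain(1) + rice(1) = 5 ✓

No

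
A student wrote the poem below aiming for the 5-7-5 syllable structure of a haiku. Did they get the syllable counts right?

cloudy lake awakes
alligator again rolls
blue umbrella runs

Yes

Line 1: cloudy(2) + lake(1) + awakes(2) = 5 ✓
Line 2: alligator(4) + again(2) + rolls(1) = 7 ✓
Line 3: blue(1) + umbrella(3) + runs(1) = 5 ✓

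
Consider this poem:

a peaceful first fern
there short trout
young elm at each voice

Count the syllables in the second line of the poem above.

3

The second line: there(1) + short(1) + trout(1) = 3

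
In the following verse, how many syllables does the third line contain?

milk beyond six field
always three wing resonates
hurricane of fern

5

The third line: "hurricane of fern": 3+1+1 = 5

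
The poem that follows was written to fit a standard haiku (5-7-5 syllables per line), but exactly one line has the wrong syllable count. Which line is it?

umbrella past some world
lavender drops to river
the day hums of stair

Line 1

Line 1: umbrella(3) + past(1) + some(1) + world(1) = 6 (expected 5)
Line 2: lavender(3) + drops(1) + to(1) + river(2) = 7 ✓
Line 3: the(1) + day(1) + hums(1) + of(1) + stair(1) = 5 ✓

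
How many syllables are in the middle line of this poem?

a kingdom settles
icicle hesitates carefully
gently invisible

The middle line: icicle (3), hesitates (3), carefully (3) → 9

9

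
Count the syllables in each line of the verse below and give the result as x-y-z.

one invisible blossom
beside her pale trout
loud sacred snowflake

7-5-5

Line 1: "one invisible blossom": 1+4+2 = 7
Line 2: "beside her pale trout": 2+1+1+1 = 5
Line 3: "loud sacred snowflake": 1+2+2 = 5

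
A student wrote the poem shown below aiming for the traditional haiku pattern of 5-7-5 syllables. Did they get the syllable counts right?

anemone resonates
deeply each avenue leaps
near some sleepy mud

No

Line 1: anemone (4), resonates (3) → 7 (expected 5)
Line 2: deeply (2), each (1), avenue (3), leaps (1) → 7 ✓
Line 3: near (1), some (1), sleepy (2), mud (1) → 5 ✓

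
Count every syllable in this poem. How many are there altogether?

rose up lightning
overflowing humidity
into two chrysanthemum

19

Line 1: rose(1) + up(1) + lightning(2) = 4
Line 2: overflowing(4) + humidity(4) = 8
Line 3: into(2) + two(1) + chrysanthemum(4) = 7
Total: 4 + 8 + 7 = 19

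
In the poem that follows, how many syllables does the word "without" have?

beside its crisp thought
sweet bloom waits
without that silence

"without" has 2 syllables.

2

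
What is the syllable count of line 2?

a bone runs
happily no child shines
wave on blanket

Line 2: happily (3), no (1), child (1), shines (1) → 6

6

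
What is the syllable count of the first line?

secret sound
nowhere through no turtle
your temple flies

3

The first line: secret (2), sound (1) → 3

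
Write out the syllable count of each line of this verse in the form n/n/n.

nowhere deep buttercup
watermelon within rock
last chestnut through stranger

6/7/6

Line 1: nowhere (2), deep (1), buttercup (3) → 6
Line 2: watermelon (4), within (2), rock (1) → 7
Line 3: last (1), chestnut (2), through (1), stranger (2) → 6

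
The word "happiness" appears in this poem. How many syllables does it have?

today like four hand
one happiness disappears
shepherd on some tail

3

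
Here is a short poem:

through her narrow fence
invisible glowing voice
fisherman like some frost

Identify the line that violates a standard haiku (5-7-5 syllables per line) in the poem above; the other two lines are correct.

The third line

Line 1: through(1) + her(1) + narrow(2) + fence(1) = 5 ✓
Line 2: invisible(4) + glowing(2) + voice(1) = 7 ✓
Line 3: fisherman(3) + like(1) + some(1) + frost(1) = 6 (expected 5)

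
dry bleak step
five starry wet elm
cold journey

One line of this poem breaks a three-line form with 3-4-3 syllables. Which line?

Line 2

Line 1: dry(1) + bleak(1) + step(1) = 3 ✓
Line 2: five(1) + starry(2) + wet(1) + elm(1) = 5 (expected 4)
Line 3: cold(1) + journey(2) = 3 ✓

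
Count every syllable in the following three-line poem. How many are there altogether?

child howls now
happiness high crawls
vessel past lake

12

Line 1: child(1) + howls(1) + now(1) = 3
Line 2: happiness(3) + high(1) + crawls(1) = 5
Line 3: vessel(2) + past(1) + lake(1) = 4
Total: 3 + 5 + 4 = 12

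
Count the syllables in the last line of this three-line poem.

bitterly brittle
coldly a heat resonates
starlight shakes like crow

5

The last line: starlight(2) + shakes(1) + like(1) + crow(1) = 5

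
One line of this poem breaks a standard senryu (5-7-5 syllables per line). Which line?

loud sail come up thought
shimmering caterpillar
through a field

Line 1: loud (1), sail (1), come (1), up (1), thought (1) → 5 ✓
Line 2: shimmering (3), caterpillar (4) → 7 ✓
Line 3: through (1), a (1), field (1) → 3 (expected 5)

The third line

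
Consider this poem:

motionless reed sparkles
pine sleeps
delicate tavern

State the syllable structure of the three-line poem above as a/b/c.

Line 1: motionless(3) + reed(1) + sparkles(2) = 6
Line 2: pine(1) + sleeps(1) = 2
Line 3: delicate(3) + tavern(2) = 5

6/2/5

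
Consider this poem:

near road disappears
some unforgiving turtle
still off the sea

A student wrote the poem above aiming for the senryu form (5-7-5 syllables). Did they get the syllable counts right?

No

Line 1: "near road disappears": 1+1+3 = 5 ✓
Line 2: "some unforgiving turtle": 1+4+2 = 7 ✓
Line 3: "still off the sea": 1+1+1+1 = 4 (expected 5)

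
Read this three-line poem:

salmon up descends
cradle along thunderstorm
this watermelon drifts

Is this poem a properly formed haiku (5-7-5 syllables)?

Line 1: "salmon up descends": 2+1+2 = 5 ✓
Line 2: "cradle along thunderstorm": 2+2+3 = 7 ✓
Line 3: "this watermelon drifts": 1+4+1 = 6 (expected 5)

No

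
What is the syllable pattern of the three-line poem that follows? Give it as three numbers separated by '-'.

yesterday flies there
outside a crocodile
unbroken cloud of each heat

5-6-7

Line 1: "yesterday flies there": 3+1+1 = 5
Line 2: "outside a crocodile": 2+1+3 = 6
Line 3: "unbroken cloud of each heat": 3+1+1+1+1 = 7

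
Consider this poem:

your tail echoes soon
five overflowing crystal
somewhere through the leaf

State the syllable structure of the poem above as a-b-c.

Line 1: your(1) + tail(1) + echoes(2) + soon(1) = 5
Line 2: five(1) + overflowing(4) + crystal(2) = 7
Line 3: somewhere(2) + through(1) + the(1) + leaf(1) = 5

5-7-5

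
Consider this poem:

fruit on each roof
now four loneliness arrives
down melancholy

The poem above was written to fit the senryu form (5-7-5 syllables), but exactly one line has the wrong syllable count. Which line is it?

Line 1: fruit (1), on (1), each (1), roof (1) → 4 (expected 5)
Line 2: now (1), four (1), loneliness (3), arrives (2) → 7 ✓
Line 3: down (1), melancholy (4) → 5 ✓

Line 1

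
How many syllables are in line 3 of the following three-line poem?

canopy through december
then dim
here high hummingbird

5

Line 3: here(1) + high(1) + hummingbird(3) = 5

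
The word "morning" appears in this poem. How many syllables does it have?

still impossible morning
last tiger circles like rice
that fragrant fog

2

"morning" has 2 syllables.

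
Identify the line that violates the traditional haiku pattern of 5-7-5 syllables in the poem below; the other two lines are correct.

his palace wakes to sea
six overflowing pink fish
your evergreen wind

Line 1: his(1) + palace(2) + wakes(1) + to(1) + sea(1) = 6 (expected 5)
Line 2: six(1) + overflowing(4) + pink(1) + fish(1) = 7 ✓
Line 3: your(1) + evergreen(3) + wind(1) = 5 ✓

The first line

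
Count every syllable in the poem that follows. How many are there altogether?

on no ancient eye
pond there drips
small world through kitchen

Line 1: on(1) + no(1) + ancient(2) + eye(1) = 5
Line 2: pond(1) + there(1) + drips(1) = 3
Line 3: small(1) + world(1) + through(1) + kitchen(2) = 5
Total: 5 + 3 + 5 = 13

13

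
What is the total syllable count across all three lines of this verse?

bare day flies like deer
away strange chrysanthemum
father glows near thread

Line 1: "bare day flies like deer": 1+1+1+1+1 = 5
Line 2: "away strange chrysanthemum": 2+1+4 = 7
Line 3: "father glows near thread": 2+1+1+1 = 5
Total: 5 + 7 + 5 = 17

17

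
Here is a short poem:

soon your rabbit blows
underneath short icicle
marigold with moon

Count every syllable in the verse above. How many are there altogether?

Line 1: soon(1) + your(1) + rabbit(2) + blows(1) = 5
Line 2: underneath(3) + short(1) + icicle(3) = 7
Line 3: marigold(3) + with(1) + moon(1) = 5
Total: 5 + 7 + 5 = 17

17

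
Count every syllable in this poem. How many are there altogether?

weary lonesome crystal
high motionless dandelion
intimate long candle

20

Line 1: weary (2), lonesome (2), crystal (2) → 6
Line 2: high (1), motionless (3), dandelion (4) → 8
Line 3: intimate (3), long (1), candle (2) → 6
Total: 6 + 8 + 6 = 20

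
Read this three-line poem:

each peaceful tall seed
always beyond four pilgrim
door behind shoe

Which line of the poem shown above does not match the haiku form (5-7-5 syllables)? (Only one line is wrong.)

The third line

Line 1: each(1) + peaceful(2) + tall(1) + seed(1) = 5 ✓
Line 2: always(2) + beyond(2) + four(1) + pilgrim(2) = 7 ✓
Line 3: door(1) + behind(2) + shoe(1) = 4 (expected 5)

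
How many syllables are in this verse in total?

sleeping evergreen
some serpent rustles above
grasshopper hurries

Line 1: sleeping(2) + evergreen(3) = 5
Line 2: some(1) + serpent(2) + rustles(2) + above(2) = 7
Line 3: grasshopper(3) + hurries(2) = 5
Total: 5 + 7 + 5 = 17

17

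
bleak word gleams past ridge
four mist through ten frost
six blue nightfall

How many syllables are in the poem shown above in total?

Line 1: bleak (1), word (1), gleams (1), past (1), ridge (1) → 5
Line 2: four (1), mist (1), through (1), ten (1), frost (1) → 5
Line 3: six (1), blue (1), nightfall (2) → 4
Total: 5 + 5 + 4 = 14

14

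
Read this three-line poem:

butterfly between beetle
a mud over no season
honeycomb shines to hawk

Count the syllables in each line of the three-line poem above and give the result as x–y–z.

Line 1: butterfly (3), between (2), beetle (2) → 7
Line 2: a (1), mud (1), over (2), no (1), season (2) → 7
Line 3: honeycomb (3), shines (1), to (1), hawk (1) → 6

7–7–6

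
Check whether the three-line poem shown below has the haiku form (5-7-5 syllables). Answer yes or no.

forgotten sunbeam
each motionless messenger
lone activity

Line 1: forgotten (3), sunbeam (2) → 5 ✓
Line 2: each (1), motionless (3), messenger (3) → 7 ✓
Line 3: lone (1), activity (4) → 5 ✓

Yes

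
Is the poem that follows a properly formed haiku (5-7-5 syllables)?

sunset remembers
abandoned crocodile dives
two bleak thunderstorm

Yes

Line 1: "sunset remembers": 2+3 = 5 ✓
Line 2: "abandoned crocodile dives": 3+3+1 = 7 ✓
Line 3: "two bleak thunderstorm": 1+1+3 = 5 ✓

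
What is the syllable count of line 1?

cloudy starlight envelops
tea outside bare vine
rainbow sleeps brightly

Line 1: cloudy(2) + starlight(2) + envelops(3) = 7

7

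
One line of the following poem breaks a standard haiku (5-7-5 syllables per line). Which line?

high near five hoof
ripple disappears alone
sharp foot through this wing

Line 1: high(1) + near(1) + five(1) + hoof(1) = 4 (expected 5)
Line 2: ripple(2) + disappears(3) + alone(2) = 7 ✓
Line 3: sharp(1) + foot(1) + through(1) + this(1) + wing(1) = 5 ✓

Line 1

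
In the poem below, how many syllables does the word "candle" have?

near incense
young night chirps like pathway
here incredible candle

"candle" has 2 syllables.

2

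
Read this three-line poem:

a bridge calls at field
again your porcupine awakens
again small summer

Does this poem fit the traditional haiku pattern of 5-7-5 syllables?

Line 1: a (1), bridge (1), calls (1), at (1), field (1) → 5 ✓
Line 2: again (2), your (1), porcupine (3), awakens (3) → 9 (expected 7)
Line 3: again (2), small (1), summer (2) → 5 ✓

No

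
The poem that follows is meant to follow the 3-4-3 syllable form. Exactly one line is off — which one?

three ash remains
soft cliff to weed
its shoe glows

Line 1: three(1) + ash(1) + remains(2) = 4 (expected 3)
Line 2: soft(1) + cliff(1) + to(1) + weed(1) = 4 ✓
Line 3: its(1) + shoe(1) + glows(1) = 3 ✓

Line 1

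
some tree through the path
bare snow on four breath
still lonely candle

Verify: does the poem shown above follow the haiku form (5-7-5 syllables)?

No

Line 1: some(1) + tree(1) + through(1) + the(1) + path(1) = 5 ✓
Line 2: bare(1) + snow(1) + on(1) + four(1) + breath(1) = 5 (expected 7)
Line 3: still(1) + lonely(2) + candle(2) = 5 ✓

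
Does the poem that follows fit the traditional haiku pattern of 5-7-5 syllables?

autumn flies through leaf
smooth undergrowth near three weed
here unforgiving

Line 1: autumn (2), flies (1), through (1), leaf (1) → 5 ✓
Line 2: smooth (1), undergrowth (3), near (1), three (1), weed (1) → 7 ✓
Line 3: here (1), unforgiving (4) → 5 ✓

Yes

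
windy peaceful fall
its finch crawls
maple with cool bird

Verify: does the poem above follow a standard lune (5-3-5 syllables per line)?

Yes

Line 1: windy(2) + peaceful(2) + fall(1) = 5 ✓
Line 2: its(1) + finch(1) + crawls(1) = 3 ✓
Line 3: maple(2) + with(1) + cool(1) + bird(1) = 5 ✓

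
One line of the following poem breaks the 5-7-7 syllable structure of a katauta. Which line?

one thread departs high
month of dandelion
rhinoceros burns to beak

Line 1: one(1) + thread(1) + departs(2) + high(1) = 5 ✓
Line 2: month(1) + of(1) + dandelion(4) = 6 (expected 7)
Line 3: rhinoceros(4) + burns(1) + to(1) + beak(1) = 7 ✓

The second line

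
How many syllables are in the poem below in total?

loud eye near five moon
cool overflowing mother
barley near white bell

Line 1: "loud eye near five moon": 1+1+1+1+1 = 5
Line 2: "cool overflowing mother": 1+4+2 = 7
Line 3: "barley near white bell": 2+1+1+1 = 5
Total: 5 + 7 + 5 = 17

17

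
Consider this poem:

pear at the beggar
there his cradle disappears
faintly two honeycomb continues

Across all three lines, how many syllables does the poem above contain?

Line 1: pear(1) + at(1) + the(1) + beggar(2) = 5
Line 2: there(1) + his(1) + cradle(2) + disappears(3) = 7
Line 3: faintly(2) + two(1) + honeycomb(3) + continues(3) = 9
Total: 5 + 7 + 9 = 21

21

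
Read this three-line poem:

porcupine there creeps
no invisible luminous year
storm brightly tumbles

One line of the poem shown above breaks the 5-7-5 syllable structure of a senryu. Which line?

Line 1: porcupine(3) + there(1) + creeps(1) = 5 ✓
Line 2: no(1) + invisible(4) + luminous(3) + year(1) = 9 (expected 7)
Line 3: storm(1) + brightly(2) + tumbles(2) = 5 ✓

The second line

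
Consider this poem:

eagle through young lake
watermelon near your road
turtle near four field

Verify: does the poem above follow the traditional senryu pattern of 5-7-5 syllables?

Yes

Line 1: eagle (2), through (1), young (1), lake (1) → 5 ✓
Line 2: watermelon (4), near (1), your (1), road (1) → 7 ✓
Line 3: turtle (2), near (1), four (1), field (1) → 5 ✓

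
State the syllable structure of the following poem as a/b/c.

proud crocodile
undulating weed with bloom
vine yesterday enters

Line 1: proud (1), crocodile (3) → 4
Line 2: undulating (4), weed (1), with (1), bloom (1) → 7
Line 3: vine (1), yesterday (3), enters (2) → 6

4/7/6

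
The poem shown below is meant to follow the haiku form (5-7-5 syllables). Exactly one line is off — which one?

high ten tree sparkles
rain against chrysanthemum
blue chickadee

Line 1: high(1) + ten(1) + tree(1) + sparkles(2) = 5 ✓
Line 2: rain(1) + against(2) + chrysanthemum(4) = 7 ✓
Line 3: blue(1) + chickadee(3) = 4 (expected 5)

The third line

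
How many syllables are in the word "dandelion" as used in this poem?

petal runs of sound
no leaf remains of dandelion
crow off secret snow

4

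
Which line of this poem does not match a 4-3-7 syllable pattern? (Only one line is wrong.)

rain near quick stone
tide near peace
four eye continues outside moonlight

Line 1: rain (1), near (1), quick (1), stone (1) → 4 ✓
Line 2: tide (1), near (1), peace (1) → 3 ✓
Line 3: four (1), eye (1), continues (3), outside (2), moonlight (2) → 9 (expected 7)

Line 3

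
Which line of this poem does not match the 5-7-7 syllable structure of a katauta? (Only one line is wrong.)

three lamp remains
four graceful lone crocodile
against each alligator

Line 1

Line 1: "three lamp remains": 1+1+2 = 4 (expected 5)
Line 2: "four graceful lone crocodile": 1+2+1+3 = 7 ✓
Line 3: "against each alligator": 2+1+4 = 7 ✓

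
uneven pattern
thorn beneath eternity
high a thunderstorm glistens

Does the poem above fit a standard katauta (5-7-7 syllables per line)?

Yes

Line 1: "uneven pattern": 3+2 = 5 ✓
Line 2: "thorn beneath eternity": 1+2+4 = 7 ✓
Line 3: "high a thunderstorm glistens": 1+1+3+2 = 7 ✓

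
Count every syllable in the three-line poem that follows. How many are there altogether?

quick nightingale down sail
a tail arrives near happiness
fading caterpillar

20

Line 1: quick(1) + nightingale(3) + down(1) + sail(1) = 6
Line 2: a(1) + tail(1) + arrives(2) + near(1) + happiness(3) = 8
Line 3: fading(2) + caterpillar(4) = 6
Total: 6 + 8 + 6 = 20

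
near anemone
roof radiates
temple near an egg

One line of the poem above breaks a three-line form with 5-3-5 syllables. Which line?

The second line

Line 1: near (1), anemone (4) → 5 ✓
Line 2: roof (1), radiates (3) → 4 (expected 3)
Line 3: temple (2), near (1), an (1), egg (1) → 5 ✓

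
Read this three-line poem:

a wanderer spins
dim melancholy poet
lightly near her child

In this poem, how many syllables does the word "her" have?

"her" has 1 syllable.

1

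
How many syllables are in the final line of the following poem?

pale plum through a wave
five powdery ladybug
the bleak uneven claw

The final line: the (1), bleak (1), uneven (3), claw (1) → 6

6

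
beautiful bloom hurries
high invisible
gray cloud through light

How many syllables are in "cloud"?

1

"cloud" has 1 syllable.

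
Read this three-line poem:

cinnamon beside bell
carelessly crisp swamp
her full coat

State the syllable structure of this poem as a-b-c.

6-5-3

Line 1: "cinnamon beside bell": 3+2+1 = 6
Line 2: "carelessly crisp swamp": 3+1+1 = 5
Line 3: "her full coat": 1+1+1 = 3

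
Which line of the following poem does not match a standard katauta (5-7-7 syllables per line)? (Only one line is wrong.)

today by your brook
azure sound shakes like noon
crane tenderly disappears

Line 2

Line 1: today (2), by (1), your (1), brook (1) → 5 ✓
Line 2: azure (2), sound (1), shakes (1), like (1), noon (1) → 6 (expected 7)
Line 3: crane (1), tenderly (3), disappears (3) → 7 ✓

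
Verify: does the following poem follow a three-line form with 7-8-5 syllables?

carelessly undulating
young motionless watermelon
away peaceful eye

Line 1: carelessly (3), undulating (4) → 7 ✓
Line 2: young (1), motionless (3), watermelon (4) → 8 ✓
Line 3: away (2), peaceful (2), eye (1) → 5 ✓

Yes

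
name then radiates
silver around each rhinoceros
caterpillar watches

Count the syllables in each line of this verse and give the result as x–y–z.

5–9–6

Line 1: "name then radiates": 1+1+3 = 5
Line 2: "silver around each rhinoceros": 2+2+1+4 = 9
Line 3: "caterpillar watches": 4+2 = 6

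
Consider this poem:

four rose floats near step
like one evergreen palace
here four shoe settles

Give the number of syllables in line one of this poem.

Line one: "four rose floats near step": 1+1+1+1+1 = 5

5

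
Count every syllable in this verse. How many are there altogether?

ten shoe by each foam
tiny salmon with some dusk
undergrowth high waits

17

Line 1: ten (1), shoe (1), by (1), each (1), foam (1) → 5
Line 2: tiny (2), salmon (2), with (1), some (1), dusk (1) → 7
Line 3: undergrowth (3), high (1), waits (1) → 5
Total: 5 + 7 + 5 = 17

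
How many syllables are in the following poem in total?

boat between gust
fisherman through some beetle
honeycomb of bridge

16

Line 1: boat(1) + between(2) + gust(1) = 4
Line 2: fisherman(3) + through(1) + some(1) + beetle(2) = 7
Line 3: honeycomb(3) + of(1) + bridge(1) = 5
Total: 4 + 7 + 5 = 16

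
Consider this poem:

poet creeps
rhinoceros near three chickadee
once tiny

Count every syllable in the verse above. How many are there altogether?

Line 1: poet(2) + creeps(1) = 3
Line 2: rhinoceros(4) + near(1) + three(1) + chickadee(3) = 9
Line 3: once(1) + tiny(2) = 3
Total: 3 + 9 + 3 = 15

15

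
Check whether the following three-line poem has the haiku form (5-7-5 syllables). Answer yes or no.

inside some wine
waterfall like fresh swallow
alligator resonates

Line 1: "inside some wine": 2+1+1 = 4 (expected 5)
Line 2: "waterfall like fresh swallow": 3+1+1+2 = 7 ✓
Line 3: "alligator resonates": 4+3 = 7 (expected 5)

No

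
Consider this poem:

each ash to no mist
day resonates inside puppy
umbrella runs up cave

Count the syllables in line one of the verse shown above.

Line one: each(1) + ash(1) + to(1) + no(1) + mist(1) = 5

5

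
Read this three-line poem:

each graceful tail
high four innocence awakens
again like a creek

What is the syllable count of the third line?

5

The third line: again (2), like (1), a (1), creek (1) → 5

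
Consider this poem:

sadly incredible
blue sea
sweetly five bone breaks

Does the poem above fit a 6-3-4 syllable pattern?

No

Line 1: sadly (2), incredible (4) → 6 ✓
Line 2: blue (1), sea (1) → 2 (expected 3)
Line 3: sweetly (2), five (1), bone (1), breaks (1) → 5 (expected 4)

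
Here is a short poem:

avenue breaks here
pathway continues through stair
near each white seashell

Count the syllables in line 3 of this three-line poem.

5

Line 3: near(1) + each(1) + white(1) + seashell(2) = 5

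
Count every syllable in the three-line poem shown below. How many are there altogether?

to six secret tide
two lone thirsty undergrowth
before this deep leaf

Line 1: to (1), six (1), secret (2), tide (1) → 5
Line 2: two (1), lone (1), thirsty (2), undergrowth (3) → 7
Line 3: before (2), this (1), deep (1), leaf (1) → 5
Total: 5 + 7 + 5 = 17

17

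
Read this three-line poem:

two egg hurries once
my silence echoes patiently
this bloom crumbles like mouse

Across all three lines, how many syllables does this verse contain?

19

Line 1: two (1), egg (1), hurries (2), once (1) → 5
Line 2: my (1), silence (2), echoes (2), patiently (3) → 8
Line 3: this (1), bloom (1), crumbles (2), like (1), mouse (1) → 6
Total: 5 + 8 + 6 = 19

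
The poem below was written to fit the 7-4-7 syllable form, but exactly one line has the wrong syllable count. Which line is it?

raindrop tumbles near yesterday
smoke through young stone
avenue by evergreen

Line 1

Line 1: raindrop(2) + tumbles(2) + near(1) + yesterday(3) = 8 (expected 7)
Line 2: smoke(1) + through(1) + young(1) + stone(1) = 4 ✓
Line 3: avenue(3) + by(1) + evergreen(3) = 7 ✓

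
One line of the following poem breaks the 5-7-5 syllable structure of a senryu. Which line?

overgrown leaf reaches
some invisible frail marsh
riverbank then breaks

Line 1: overgrown (3), leaf (1), reaches (2) → 6 (expected 5)
Line 2: some (1), invisible (4), frail (1), marsh (1) → 7 ✓
Line 3: riverbank (3), then (1), breaks (1) → 5 ✓

Line 1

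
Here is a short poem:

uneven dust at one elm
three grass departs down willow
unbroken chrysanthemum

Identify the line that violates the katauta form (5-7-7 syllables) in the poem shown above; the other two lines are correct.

Line 1: uneven (3), dust (1), at (1), one (1), elm (1) → 7 (expected 5)
Line 2: three (1), grass (1), departs (2), down (1), willow (2) → 7 ✓
Line 3: unbroken (3), chrysanthemum (4) → 7 ✓

Line 1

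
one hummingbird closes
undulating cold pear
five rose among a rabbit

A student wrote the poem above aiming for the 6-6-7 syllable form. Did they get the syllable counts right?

Line 1: "one hummingbird closes": 1+3+2 = 6 ✓
Line 2: "undulating cold pear": 4+1+1 = 6 ✓
Line 3: "five rose among a rabbit": 1+1+2+1+2 = 7 ✓

Yes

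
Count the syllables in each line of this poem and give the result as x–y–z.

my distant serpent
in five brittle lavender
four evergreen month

5–7–5

Line 1: my(1) + distant(2) + serpent(2) = 5
Line 2: in(1) + five(1) + brittle(2) + lavender(3) = 7
Line 3: four(1) + evergreen(3) + month(1) = 5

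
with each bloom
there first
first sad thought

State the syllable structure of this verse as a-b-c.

3-2-3

Line 1: "with each bloom": 1+1+1 = 3
Line 2: "there first": 1+1 = 2
Line 3: "first sad thought": 1+1+1 = 3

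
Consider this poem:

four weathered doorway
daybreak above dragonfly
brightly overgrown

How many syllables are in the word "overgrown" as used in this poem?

3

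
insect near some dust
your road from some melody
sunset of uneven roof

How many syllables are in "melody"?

3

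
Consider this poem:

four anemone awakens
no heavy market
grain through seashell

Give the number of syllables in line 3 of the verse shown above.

4

Line 3: grain(1) + through(1) + seashell(2) = 4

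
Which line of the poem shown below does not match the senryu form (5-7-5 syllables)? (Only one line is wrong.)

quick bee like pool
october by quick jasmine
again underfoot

The first line

Line 1: quick(1) + bee(1) + like(1) + pool(1) = 4 (expected 5)
Line 2: october(3) + by(1) + quick(1) + jasmine(2) = 7 ✓
Line 3: again(2) + underfoot(3) = 5 ✓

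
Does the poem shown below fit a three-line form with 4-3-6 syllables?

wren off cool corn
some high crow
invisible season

Yes

Line 1: "wren off cool corn": 1+1+1+1 = 4 ✓
Line 2: "some high crow": 1+1+1 = 3 ✓
Line 3: "invisible season": 4+2 = 6 ✓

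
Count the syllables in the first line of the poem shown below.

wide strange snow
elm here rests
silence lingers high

The first line: wide (1), strange (1), snow (1) → 3

3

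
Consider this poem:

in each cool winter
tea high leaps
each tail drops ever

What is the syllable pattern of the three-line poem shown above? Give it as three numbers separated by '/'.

Line 1: "in each cool winter": 1+1+1+2 = 5
Line 2: "tea high leaps": 1+1+1 = 3
Line 3: "each tail drops ever": 1+1+1+2 = 5

5/3/5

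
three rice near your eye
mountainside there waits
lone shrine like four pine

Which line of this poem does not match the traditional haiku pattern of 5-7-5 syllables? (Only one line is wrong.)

The second line

Line 1: three (1), rice (1), near (1), your (1), eye (1) → 5 ✓
Line 2: mountainside (3), there (1), waits (1) → 5 (expected 7)
Line 3: lone (1), shrine (1), like (1), four (1), pine (1) → 5 ✓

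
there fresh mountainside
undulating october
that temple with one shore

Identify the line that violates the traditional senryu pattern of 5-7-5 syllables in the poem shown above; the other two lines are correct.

Line 3

Line 1: there (1), fresh (1), mountainside (3) → 5 ✓
Line 2: undulating (4), october (3) → 7 ✓
Line 3: that (1), temple (2), with (1), one (1), shore (1) → 6 (expected 5)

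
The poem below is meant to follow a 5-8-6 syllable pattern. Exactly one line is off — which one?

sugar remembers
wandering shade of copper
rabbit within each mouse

The second line

Line 1: sugar(2) + remembers(3) = 5 ✓
Line 2: wandering(3) + shade(1) + of(1) + copper(2) = 7 (expected 8)
Line 3: rabbit(2) + within(2) + each(1) + mouse(1) = 6 ✓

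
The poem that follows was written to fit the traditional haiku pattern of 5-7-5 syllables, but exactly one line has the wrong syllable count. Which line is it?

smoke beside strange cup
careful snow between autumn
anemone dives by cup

Line 1: smoke(1) + beside(2) + strange(1) + cup(1) = 5 ✓
Line 2: careful(2) + snow(1) + between(2) + autumn(2) = 7 ✓
Line 3: anemone(4) + dives(1) + by(1) + cup(1) = 7 (expected 5)

Line 3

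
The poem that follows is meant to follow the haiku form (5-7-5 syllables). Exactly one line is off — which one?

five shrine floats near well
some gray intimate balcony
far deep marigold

The second line

Line 1: five(1) + shrine(1) + floats(1) + near(1) + well(1) = 5 ✓
Line 2: some(1) + gray(1) + intimate(3) + balcony(3) = 8 (expected 7)
Line 3: far(1) + deep(1) + marigold(3) = 5 ✓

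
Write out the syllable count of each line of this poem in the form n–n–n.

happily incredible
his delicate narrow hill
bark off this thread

Line 1: happily(3) + incredible(4) = 7
Line 2: his(1) + delicate(3) + narrow(2) + hill(1) = 7
Line 3: bark(1) + off(1) + this(1) + thread(1) = 4

7–7–4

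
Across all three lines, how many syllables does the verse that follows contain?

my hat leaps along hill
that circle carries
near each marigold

Line 1: my (1), hat (1), leaps (1), along (2), hill (1) → 6
Line 2: that (1), circle (2), carries (2) → 5
Line 3: near (1), each (1), marigold (3) → 5
Total: 6 + 5 + 5 = 16

16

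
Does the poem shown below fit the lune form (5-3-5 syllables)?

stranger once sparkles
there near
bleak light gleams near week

Line 1: "stranger once sparkles": 2+1+2 = 5 ✓
Line 2: "there near": 1+1 = 2 (expected 3)
Line 3: "bleak light gleams near week": 1+1+1+1+1 = 5 ✓

No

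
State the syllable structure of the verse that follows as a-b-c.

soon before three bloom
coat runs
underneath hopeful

Line 1: soon(1) + before(2) + three(1) + bloom(1) = 5
Line 2: coat(1) + runs(1) = 2
Line 3: underneath(3) + hopeful(2) = 5

5-2-5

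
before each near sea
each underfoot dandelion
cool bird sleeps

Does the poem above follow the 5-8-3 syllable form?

Line 1: "before each near sea": 2+1+1+1 = 5 ✓
Line 2: "each underfoot dandelion": 1+3+4 = 8 ✓
Line 3: "cool bird sleeps": 1+1+1 = 3 ✓

Yes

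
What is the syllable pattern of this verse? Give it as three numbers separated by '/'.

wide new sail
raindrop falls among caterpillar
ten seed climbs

Line 1: "wide new sail": 1+1+1 = 3
Line 2: "raindrop falls among caterpillar": 2+1+2+4 = 9
Line 3: "ten seed climbs": 1+1+1 = 3

3/9/3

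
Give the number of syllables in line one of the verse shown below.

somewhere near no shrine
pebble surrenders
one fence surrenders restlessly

5

Line one: somewhere (2), near (1), no (1), shrine (1) → 5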